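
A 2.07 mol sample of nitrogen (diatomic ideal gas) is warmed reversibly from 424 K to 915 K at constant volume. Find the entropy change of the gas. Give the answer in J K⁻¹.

At constant volume, ΔS = nC_V ln(T₂/T₁) with C_V = 5R/2 = 20.79 J mol⁻¹ K⁻¹.
ΔS = 2.07 × 20.79 × ln(915/424) = 33.1 J/K.

ΔS = 33.1 J/K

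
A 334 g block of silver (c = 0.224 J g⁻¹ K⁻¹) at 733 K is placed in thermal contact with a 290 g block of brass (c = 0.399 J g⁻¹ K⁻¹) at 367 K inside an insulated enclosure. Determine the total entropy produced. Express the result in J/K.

ΔS_total = 11.2 J/K

Energy balance: T_f = (m₁c₁T₁ + m₂c₂T₂)/(m₁c₁ + m₂c₂) = 510.72 K.
ΔS₁ = m₁c₁ ln(T_f/T₁) = 74.816 × ln(510.72/733) = -27.03 J/K.
ΔS₂ = m₂c₂ ln(T_f/T₂) = 115.71 × ln(510.72/367) = 38.24 J/K.
ΔS_total = -27.03 + 38.24 = 11.2 J/K.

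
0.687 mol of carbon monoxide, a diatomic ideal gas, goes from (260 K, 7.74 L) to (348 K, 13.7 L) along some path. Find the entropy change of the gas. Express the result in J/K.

Entropy is a state function: ΔS = nC_V ln(T₂/T₁) + nR ln(V₂/V₁), with C_V = 5R/2 = 20.79 J mol⁻¹ K⁻¹ for a diatomic ideal gas.
ΔS = 0.687 × [20.79 × ln(348/260) + 8.314 × ln(13.7/7.74)] = 7.42 J/K.

ΔS = 7.42 J/K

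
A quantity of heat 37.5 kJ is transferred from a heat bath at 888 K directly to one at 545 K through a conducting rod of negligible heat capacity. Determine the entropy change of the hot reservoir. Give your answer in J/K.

ΔS_hot = -42.2 J/K

The hot reservoir loses heat Q, so ΔS_hot = −Q/T_H = −37500/888 = -42.2 J/K.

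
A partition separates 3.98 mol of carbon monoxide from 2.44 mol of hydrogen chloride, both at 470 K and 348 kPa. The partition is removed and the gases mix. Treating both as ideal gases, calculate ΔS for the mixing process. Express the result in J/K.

ΔS_mix = 35.4 J/K

Mole fractions: x_A = 3.98/6.42 = 0.62, x_B = 0.38.
ΔS_mix = −R(n_A ln x_A + n_B ln x_B) = −8.314 × (3.98 ln 0.62 + 2.44 ln 0.38) = 35.4 J/K.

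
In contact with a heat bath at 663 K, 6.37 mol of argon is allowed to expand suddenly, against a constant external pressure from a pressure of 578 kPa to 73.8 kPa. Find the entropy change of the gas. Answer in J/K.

Entropy is a state function, so ΔS_gas depends only on the end states.
For an isothermal ideal gas ΔS_gas = nR ln(P₁/P₂) = 6.37 × 8.314 × ln(578/73.8) = 109 J/K.

ΔS_gas = 109 J/K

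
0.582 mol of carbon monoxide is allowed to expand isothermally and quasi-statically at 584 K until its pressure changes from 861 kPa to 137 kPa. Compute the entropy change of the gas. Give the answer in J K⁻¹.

For an isothermal ideal gas ΔS_gas = nR ln(P₁/P₂) = 0.582 × 8.314 × ln(861/137) = 8.89 J/K.

ΔS_gas = 8.89 J/K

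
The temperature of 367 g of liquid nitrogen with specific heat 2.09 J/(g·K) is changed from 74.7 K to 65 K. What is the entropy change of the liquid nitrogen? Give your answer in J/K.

ΔS = ∫dQ_rev/T = m c ln(T₂/T₁) = 367 × 2.09 × ln(65/74.7) = -107 J/K.

ΔS = -107 J/K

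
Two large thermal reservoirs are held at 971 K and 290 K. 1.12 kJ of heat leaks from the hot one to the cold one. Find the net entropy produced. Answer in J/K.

ΔS_total = 2.71 J/K

ΔS_hot = −Q/T_H = −1120/971 = -1.153 J/K and ΔS_cold = +Q/T_C = 1120/290 = 3.862 J/K.
ΔS_total = -1.153 + 3.862 = 2.71 J/K, positive as the second law requires.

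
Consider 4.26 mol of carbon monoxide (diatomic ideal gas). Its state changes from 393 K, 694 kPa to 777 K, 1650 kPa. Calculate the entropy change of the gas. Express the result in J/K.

ΔS = 53.8 J/K

ΔS = nC_p ln(T₂/T₁) − nR ln(P₂/P₁), with C_p = 7R/2 = 29.1 J mol⁻¹ K⁻¹ for a diatomic ideal gas.
ΔS = 4.26 × [29.1 × ln(777/393) − 8.314 × ln(1650/694)] = 53.8 J/K.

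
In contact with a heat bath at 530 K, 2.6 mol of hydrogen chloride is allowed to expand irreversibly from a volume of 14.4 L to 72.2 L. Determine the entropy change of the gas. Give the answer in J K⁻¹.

Entropy is a state function, so ΔS_gas depends only on the end states.
For an isothermal ideal gas ΔS_gas = nR ln(V₂/V₁) = 2.6 × 8.314 × ln(72.2/14.4) = 34.9 J/K.

ΔS_gas = 34.9 J/K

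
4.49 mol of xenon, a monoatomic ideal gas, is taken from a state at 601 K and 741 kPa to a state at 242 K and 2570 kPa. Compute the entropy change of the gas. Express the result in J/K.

ΔS = nC_p ln(T₂/T₁) − nR ln(P₂/P₁), with C_p = 5R/2 = 20.79 J mol⁻¹ K⁻¹ for a monoatomic ideal gas.
ΔS = 4.49 × [20.79 × ln(242/601) − 8.314 × ln(2570/741)] = -131 J/K.

ΔS = -131 J/K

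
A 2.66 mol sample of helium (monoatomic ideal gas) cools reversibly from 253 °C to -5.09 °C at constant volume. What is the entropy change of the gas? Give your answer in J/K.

ΔS = -22.4 J/K

In kelvin: T₁ = 526.15 K, T₂ = 268.06 K. At constant volume, ΔS = nC_V ln(T₂/T₁) with C_V = 3R/2 = 12.47 J mol⁻¹ K⁻¹.
ΔS = 2.66 × 12.47 × ln(268.06/526.15) = -22.4 J/K.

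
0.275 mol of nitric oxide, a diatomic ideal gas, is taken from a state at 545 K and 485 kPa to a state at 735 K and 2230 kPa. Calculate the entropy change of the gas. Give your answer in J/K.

ΔS = -1.09 J/K

ΔS = nC_p ln(T₂/T₁) − nR ln(P₂/P₁), with C_p = 7R/2 = 29.1 J mol⁻¹ K⁻¹ for a diatomic ideal gas.
ΔS = 0.275 × [29.1 × ln(735/545) − 8.314 × ln(2230/485)] = -1.09 J/K.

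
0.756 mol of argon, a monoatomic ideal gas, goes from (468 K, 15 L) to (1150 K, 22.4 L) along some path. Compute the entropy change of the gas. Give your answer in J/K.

ΔS = 11 J/K

Entropy is a state function: ΔS = nC_V ln(T₂/T₁) + nR ln(V₂/V₁), with C_V = 3R/2 = 12.47 J mol⁻¹ K⁻¹ for a monoatomic ideal gas.
ΔS = 0.756 × [12.47 × ln(1150/468) + 8.314 × ln(22.4/15)] = 11 J/K.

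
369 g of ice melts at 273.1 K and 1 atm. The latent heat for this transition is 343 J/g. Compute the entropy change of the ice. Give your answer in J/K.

ΔS = 463 J/K

Heat absorbed by the substance: Q = mL = 369 × 343 = 126567 J.
At constant T, ΔS = Q_rev/T = 126567 / 273.1 = 463 J/K.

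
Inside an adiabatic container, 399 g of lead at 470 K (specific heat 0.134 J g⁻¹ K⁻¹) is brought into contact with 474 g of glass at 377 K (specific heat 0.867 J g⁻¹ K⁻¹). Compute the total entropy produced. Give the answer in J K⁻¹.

ΔS_total = 1.22 J/K

Energy balance: T_f = (m₁c₁T₁ + m₂c₂T₂)/(m₁c₁ + m₂c₂) = 387.71 K.
ΔS₁ = m₁c₁ ln(T_f/T₁) = 53.466 × ln(387.71/470) = -10.29 J/K.
ΔS₂ = m₂c₂ ln(T_f/T₂) = 410.958 × ln(387.71/377) = 11.51 J/K.
ΔS_total = -10.29 + 11.51 = 1.22 J/K.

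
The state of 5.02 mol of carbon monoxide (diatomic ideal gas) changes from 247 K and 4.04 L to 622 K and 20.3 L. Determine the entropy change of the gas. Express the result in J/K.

Entropy is a state function: ΔS = nC_V ln(T₂/T₁) + nR ln(V₂/V₁), with C_V = 5R/2 = 20.79 J mol⁻¹ K⁻¹ for a diatomic ideal gas.
ΔS = 5.02 × [20.79 × ln(622/247) + 8.314 × ln(20.3/4.04)] = 164 J/K.

ΔS = 164 J/K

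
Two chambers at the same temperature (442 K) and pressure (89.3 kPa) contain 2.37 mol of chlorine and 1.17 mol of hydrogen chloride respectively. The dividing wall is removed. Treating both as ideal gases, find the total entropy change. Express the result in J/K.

Mole fractions: x_A = 2.37/3.54 = 0.669, x_B = 0.331.
ΔS_mix = −R(n_A ln x_A + n_B ln x_B) = −8.314 × (2.37 ln 0.669 + 1.17 ln 0.331) = 18.7 J/K.

ΔS_mix = 18.7 J/K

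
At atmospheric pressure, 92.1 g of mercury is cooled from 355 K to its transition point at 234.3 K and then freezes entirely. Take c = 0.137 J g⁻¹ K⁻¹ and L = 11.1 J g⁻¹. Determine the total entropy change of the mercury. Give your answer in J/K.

ΔS = -9.61 J/K

Cooling step: ΔS₁ = m c ln(T_tr/T_i) = 92.1 × 0.137 × ln(234.3/355) = -5.243 J/K.
Phase change: ΔS₂ = −mL/T_tr = −92.1 × 11.1 / 234.3 = -4.363 J/K.
ΔS_total = (-5.243) + (-4.363) = -9.61 J/K.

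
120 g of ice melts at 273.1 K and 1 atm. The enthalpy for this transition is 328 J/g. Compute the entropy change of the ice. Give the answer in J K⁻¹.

Heat absorbed by the substance: Q = mL = 120 × 328 = 39360 J.
At constant T, ΔS = Q_rev/T = 39360 / 273.1 = 144 J/K.

ΔS = 144 J/K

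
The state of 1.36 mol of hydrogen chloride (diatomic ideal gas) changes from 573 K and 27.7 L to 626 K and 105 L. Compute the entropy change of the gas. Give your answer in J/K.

Entropy is a state function: ΔS = nC_V ln(T₂/T₁) + nR ln(V₂/V₁), with C_V = 5R/2 = 20.79 J mol⁻¹ K⁻¹ for a diatomic ideal gas.
ΔS = 1.36 × [20.79 × ln(626/573) + 8.314 × ln(105/27.7)] = 17.6 J/K.

ΔS = 17.6 J/K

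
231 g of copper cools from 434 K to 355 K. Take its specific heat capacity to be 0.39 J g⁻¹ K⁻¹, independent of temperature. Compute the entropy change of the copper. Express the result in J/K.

ΔS = ∫dQ_rev/T = m c ln(T₂/T₁) = 231 × 0.39 × ln(355/434) = -18.1 J/K.

ΔS = -18.1 J/K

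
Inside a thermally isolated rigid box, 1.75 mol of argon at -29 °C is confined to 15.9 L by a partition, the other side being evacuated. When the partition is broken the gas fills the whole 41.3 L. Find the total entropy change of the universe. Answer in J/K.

ΔS_universe = 13.9 J/K

No heat is exchanged and no work is done, so the ideal-gas temperature stays constant.
Entropy is a state function; using a reversible isothermal path, ΔS_gas = nR ln(V₂/V₁) = 1.75 × 8.314 × ln(41.3/15.9) = 13.9 J/K.
The insulated surroundings exchange no heat, so ΔS_surr = 0 and ΔS_universe = ΔS_gas.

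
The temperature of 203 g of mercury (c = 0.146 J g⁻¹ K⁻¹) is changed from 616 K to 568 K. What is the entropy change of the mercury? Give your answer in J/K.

ΔS = -2.4 J/K

ΔS = ∫dQ_rev/T = m c ln(T₂/T₁) = 203 × 0.146 × ln(568/616) = -2.4 J/K.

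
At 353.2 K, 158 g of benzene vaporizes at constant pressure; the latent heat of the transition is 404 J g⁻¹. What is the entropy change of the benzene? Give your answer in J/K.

ΔS = 181 J/K

Heat absorbed by the substance: Q = mL = 158 × 404 = 63832 J.
At constant T, ΔS = Q_rev/T = 63832 / 353.2 = 181 J/K.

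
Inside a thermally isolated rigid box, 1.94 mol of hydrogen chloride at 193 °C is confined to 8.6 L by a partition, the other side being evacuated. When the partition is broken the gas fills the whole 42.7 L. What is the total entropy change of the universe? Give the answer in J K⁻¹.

No heat is exchanged and no work is done, so the ideal-gas temperature stays constant.
Entropy is a state function; using a reversible isothermal path, ΔS_gas = nR ln(V₂/V₁) = 1.94 × 8.314 × ln(42.7/8.6) = 25.8 J/K.
The insulated surroundings exchange no heat, so ΔS_surr = 0 and ΔS_universe = ΔS_gas.

ΔS_universe = 25.8 J/K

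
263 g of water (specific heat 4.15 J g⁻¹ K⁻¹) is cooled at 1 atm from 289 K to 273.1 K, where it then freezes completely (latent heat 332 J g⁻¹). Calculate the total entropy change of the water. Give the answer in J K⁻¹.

ΔS = -381 J/K

Cooling step: ΔS₁ = m c ln(T_tr/T_i) = 263 × 4.15 × ln(273.1/289) = -61.76 J/K.
Phase change: ΔS₂ = −mL/T_tr = −263 × 332 / 273.1 = -319.7 J/K.
ΔS_total = (-61.76) + (-319.7) = -381 J/K.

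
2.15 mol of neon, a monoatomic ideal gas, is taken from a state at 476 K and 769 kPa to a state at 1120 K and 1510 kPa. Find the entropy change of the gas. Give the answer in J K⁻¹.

ΔS = nC_p ln(T₂/T₁) − nR ln(P₂/P₁), with C_p = 5R/2 = 20.79 J mol⁻¹ K⁻¹ for a monoatomic ideal gas.
ΔS = 2.15 × [20.79 × ln(1120/476) − 8.314 × ln(1510/769)] = 26.2 J/K.

ΔS = 26.2 J/K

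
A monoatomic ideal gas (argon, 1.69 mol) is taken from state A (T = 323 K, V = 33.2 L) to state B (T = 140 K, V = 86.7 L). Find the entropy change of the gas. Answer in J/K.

ΔS = -4.13 J/K

Entropy is a state function: ΔS = nC_V ln(T₂/T₁) + nR ln(V₂/V₁), with C_V = 3R/2 = 12.47 J mol⁻¹ K⁻¹ for a monoatomic ideal gas.
ΔS = 1.69 × [12.47 × ln(140/323) + 8.314 × ln(86.7/33.2)] = -4.13 J/K.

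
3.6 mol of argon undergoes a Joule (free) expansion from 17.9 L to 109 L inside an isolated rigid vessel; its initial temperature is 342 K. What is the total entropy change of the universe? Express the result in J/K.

No heat is exchanged and no work is done, so the ideal-gas temperature stays constant.
Entropy is a state function; using a reversible isothermal path, ΔS_gas = nR ln(V₂/V₁) = 3.6 × 8.314 × ln(109/17.9) = 54.1 J/K.
The insulated surroundings exchange no heat, so ΔS_surr = 0 and ΔS_universe = ΔS_gas.

ΔS_universe = 54.1 J/K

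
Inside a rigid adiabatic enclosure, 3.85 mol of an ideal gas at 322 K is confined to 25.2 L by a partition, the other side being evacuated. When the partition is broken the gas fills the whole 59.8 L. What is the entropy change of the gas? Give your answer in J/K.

For an ideal gas in free expansion Q = 0 and W = 0, so T is unchanged.
Entropy is a state function; using a reversible isothermal path, ΔS_gas = nR ln(V₂/V₁) = 3.85 × 8.314 × ln(59.8/25.2) = 27.7 J/K.

ΔS_gas = 27.7 J/K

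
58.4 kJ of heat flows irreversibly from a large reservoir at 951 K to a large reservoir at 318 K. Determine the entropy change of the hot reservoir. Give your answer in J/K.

The hot reservoir loses heat Q, so ΔS_hot = −Q/T_H = −58400/951 = -61.4 J/K.

ΔS_hot = -61.4 J/K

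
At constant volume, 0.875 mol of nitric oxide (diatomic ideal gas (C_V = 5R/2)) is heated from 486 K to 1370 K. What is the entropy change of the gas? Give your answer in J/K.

At constant volume, ΔS = nC_V ln(T₂/T₁) with C_V = 5R/2 = 20.79 J mol⁻¹ K⁻¹.
ΔS = 0.875 × 20.79 × ln(1370/486) = 18.8 J/K.

ΔS = 18.8 J/K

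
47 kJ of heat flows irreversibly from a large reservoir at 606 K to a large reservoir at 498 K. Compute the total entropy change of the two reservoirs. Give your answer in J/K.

ΔS_hot = −Q/T_H = −47000/606 = -77.56 J/K and ΔS_cold = +Q/T_C = 47000/498 = 94.38 J/K.
ΔS_total = -77.56 + 94.38 = 16.8 J/K, positive as the second law requires.

ΔS_total = 16.8 J/K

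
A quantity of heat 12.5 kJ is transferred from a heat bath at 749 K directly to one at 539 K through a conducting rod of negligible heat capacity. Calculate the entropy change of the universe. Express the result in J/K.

ΔS_total = 6.5 J/K

ΔS_hot = −Q/T_H = −12500/749 = -16.69 J/K and ΔS_cold = +Q/T_C = 12500/539 = 23.19 J/K.
ΔS_total = -16.69 + 23.19 = 6.5 J/K, positive as the second law requires.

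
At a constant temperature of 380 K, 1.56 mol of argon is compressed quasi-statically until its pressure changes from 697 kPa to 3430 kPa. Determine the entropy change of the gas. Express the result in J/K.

ΔS_gas = -20.7 J/K

For an isothermal ideal gas ΔS_gas = nR ln(P₁/P₂) = 1.56 × 8.314 × ln(697/3430) = -20.7 J/K.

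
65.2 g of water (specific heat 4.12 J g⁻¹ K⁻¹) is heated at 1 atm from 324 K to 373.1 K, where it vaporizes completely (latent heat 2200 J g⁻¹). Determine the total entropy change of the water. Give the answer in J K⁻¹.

ΔS = 422 J/K

Warming step: ΔS₁ = m c ln(T_tr/T_i) = 65.2 × 4.12 × ln(373.1/324) = 37.9 J/K.
Phase change: ΔS₂ = +mL/T_tr = 65.2 × 2200 / 373.1 = 384.5 J/K.
ΔS_total = (37.9) + (384.5) = 422 J/K.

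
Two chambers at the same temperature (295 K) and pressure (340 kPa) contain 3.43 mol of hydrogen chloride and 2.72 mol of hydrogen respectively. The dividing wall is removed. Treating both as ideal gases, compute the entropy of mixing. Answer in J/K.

Mole fractions: x_A = 3.43/6.15 = 0.558, x_B = 0.442.
ΔS_mix = −R(n_A ln x_A + n_B ln x_B) = −8.314 × (3.43 ln 0.558 + 2.72 ln 0.442) = 35.1 J/K.

ΔS_mix = 35.1 J/K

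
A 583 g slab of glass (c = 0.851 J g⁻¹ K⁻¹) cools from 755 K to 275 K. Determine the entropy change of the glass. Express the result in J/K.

ΔS = -501 J/K

ΔS = ∫dQ_rev/T = m c ln(T₂/T₁) = 583 × 0.851 × ln(275/755) = -501 J/K.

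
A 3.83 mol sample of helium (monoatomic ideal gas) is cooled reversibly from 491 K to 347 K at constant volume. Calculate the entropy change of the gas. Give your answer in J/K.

At constant volume, ΔS = nC_V ln(T₂/T₁) with C_V = 3R/2 = 12.47 J mol⁻¹ K⁻¹.
ΔS = 3.83 × 12.47 × ln(347/491) = -16.6 J/K.

ΔS = -16.6 J/K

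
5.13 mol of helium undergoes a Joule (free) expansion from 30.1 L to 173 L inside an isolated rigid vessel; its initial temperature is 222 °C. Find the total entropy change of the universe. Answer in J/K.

ΔS_universe = 74.6 J/K

For an ideal gas in free expansion Q = 0 and W = 0, so T is unchanged.
Entropy is a state function; using a reversible isothermal path, ΔS_gas = nR ln(V₂/V₁) = 5.13 × 8.314 × ln(173/30.1) = 74.6 J/K.
The insulated surroundings exchange no heat, so ΔS_surr = 0 and ΔS_universe = ΔS_gas.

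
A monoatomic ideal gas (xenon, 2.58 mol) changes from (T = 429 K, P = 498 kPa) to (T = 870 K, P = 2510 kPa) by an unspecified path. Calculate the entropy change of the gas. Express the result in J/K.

ΔS = 3.22 J/K

ΔS = nC_p ln(T₂/T₁) − nR ln(P₂/P₁), with C_p = 5R/2 = 20.79 J mol⁻¹ K⁻¹ for a monoatomic ideal gas.
ΔS = 2.58 × [20.79 × ln(870/429) − 8.314 × ln(2510/498)] = 3.22 J/K.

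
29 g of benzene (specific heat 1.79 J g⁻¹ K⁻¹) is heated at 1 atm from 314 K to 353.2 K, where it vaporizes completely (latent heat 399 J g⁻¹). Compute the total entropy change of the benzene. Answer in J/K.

ΔS = 38.9 J/K

Warming step: ΔS₁ = m c ln(T_tr/T_i) = 29 × 1.79 × ln(353.2/314) = 6.107 J/K.
Phase change: ΔS₂ = +mL/T_tr = 29 × 399 / 353.2 = 32.76 J/K.
ΔS_total = (6.107) + (32.76) = 38.9 J/K.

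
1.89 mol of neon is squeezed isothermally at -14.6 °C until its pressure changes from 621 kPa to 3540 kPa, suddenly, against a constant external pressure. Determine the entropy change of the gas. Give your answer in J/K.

Entropy is a state function, so ΔS_gas depends only on the end states.
For an isothermal ideal gas ΔS_gas = nR ln(P₁/P₂) = 1.89 × 8.314 × ln(621/3540) = -27.4 J/K.

ΔS_gas = -27.4 J/K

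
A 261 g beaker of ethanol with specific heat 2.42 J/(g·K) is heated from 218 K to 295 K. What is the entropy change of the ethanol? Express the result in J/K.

ΔS = ∫dQ_rev/T = m c ln(T₂/T₁) = 261 × 2.42 × ln(295/218) = 191 J/K.

ΔS = 191 J/K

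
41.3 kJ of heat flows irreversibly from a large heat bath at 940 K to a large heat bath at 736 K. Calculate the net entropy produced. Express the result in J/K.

ΔS_hot = −Q/T_H = −41300/940 = -43.94 J/K and ΔS_cold = +Q/T_C = 41300/736 = 56.11 J/K.
ΔS_total = -43.94 + 56.11 = 12.2 J/K, positive as the second law requires.

ΔS_total = 12.2 J/K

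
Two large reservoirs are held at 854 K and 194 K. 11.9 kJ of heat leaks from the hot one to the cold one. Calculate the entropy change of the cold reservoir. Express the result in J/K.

ΔS_cold = 61.3 J/K

The cold reservoir gains heat Q, so ΔS_cold = +Q/T_C = 11900/194 = 61.3 J/K.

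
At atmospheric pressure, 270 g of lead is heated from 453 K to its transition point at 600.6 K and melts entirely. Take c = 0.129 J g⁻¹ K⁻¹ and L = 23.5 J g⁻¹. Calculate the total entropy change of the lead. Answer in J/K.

Warming step: ΔS₁ = m c ln(T_tr/T_i) = 270 × 0.129 × ln(600.6/453) = 9.823 J/K.
Phase change: ΔS₂ = +mL/T_tr = 270 × 23.5 / 600.6 = 10.56 J/K.
ΔS_total = (9.823) + (10.56) = 20.4 J/K.

ΔS = 20.4 J/K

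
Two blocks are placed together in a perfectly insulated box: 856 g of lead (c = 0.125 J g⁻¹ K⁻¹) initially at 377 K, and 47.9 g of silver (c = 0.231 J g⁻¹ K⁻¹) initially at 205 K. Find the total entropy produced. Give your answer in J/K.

Energy balance: T_f = (m₁c₁T₁ + m₂c₂T₂)/(m₁c₁ + m₂c₂) = 360.88 K.
ΔS₁ = m₁c₁ ln(T_f/T₁) = 107 × ln(360.88/377) = -4.676 J/K.
ΔS₂ = m₂c₂ ln(T_f/T₂) = 11.0649 × ln(360.88/205) = 6.258 J/K.
ΔS_total = -4.676 + 6.258 = 1.58 J/K.

ΔS_total = 1.58 J/K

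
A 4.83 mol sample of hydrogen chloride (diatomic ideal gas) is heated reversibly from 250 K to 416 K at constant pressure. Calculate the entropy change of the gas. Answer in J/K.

At constant pressure, ΔS = nC_p ln(T₂/T₁) with C_p = 7R/2 = 29.1 J mol⁻¹ K⁻¹.
ΔS = 4.83 × 29.1 × ln(416/250) = 71.6 J/K.

ΔS = 71.6 J/K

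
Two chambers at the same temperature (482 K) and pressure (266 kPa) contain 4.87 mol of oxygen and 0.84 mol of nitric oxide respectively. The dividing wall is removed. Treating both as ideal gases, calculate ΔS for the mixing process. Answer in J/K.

Mole fractions: x_A = 4.87/5.71 = 0.853, x_B = 0.147.
ΔS_mix = −R(n_A ln x_A + n_B ln x_B) = −8.314 × (4.87 ln 0.853 + 0.84 ln 0.147) = 19.8 J/K.

ΔS_mix = 19.8 J/K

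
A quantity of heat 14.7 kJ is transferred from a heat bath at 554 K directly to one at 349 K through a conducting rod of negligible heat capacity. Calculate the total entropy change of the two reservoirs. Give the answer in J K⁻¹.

ΔS_hot = −Q/T_H = −14700/554 = -26.53 J/K and ΔS_cold = +Q/T_C = 14700/349 = 42.12 J/K.
ΔS_total = -26.53 + 42.12 = 15.6 J/K, positive as the second law requires.

ΔS_total = 15.6 J/K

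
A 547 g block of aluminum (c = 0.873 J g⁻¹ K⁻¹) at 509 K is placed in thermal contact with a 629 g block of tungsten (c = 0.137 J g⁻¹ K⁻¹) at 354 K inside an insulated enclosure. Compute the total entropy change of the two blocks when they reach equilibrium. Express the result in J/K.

Energy balance: T_f = (m₁c₁T₁ + m₂c₂T₂)/(m₁c₁ + m₂c₂) = 485.31 K.
ΔS₁ = m₁c₁ ln(T_f/T₁) = 477.531 × ln(485.31/509) = -22.764 J/K.
ΔS₂ = m₂c₂ ln(T_f/T₂) = 86.173 × ln(485.31/354) = 27.186 J/K.
ΔS_total = -22.764 + 27.186 = 4.42 J/K.

ΔS_total = 4.42 J/K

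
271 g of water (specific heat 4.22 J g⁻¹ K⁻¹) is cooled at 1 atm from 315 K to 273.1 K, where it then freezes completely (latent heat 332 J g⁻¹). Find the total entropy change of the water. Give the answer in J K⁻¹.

Cooling step: ΔS₁ = m c ln(T_tr/T_i) = 271 × 4.22 × ln(273.1/315) = -163.2 J/K.
Phase change: ΔS₂ = −mL/T_tr = −271 × 332 / 273.1 = -329.4 J/K.
ΔS_total = (-163.2) + (-329.4) = -493 J/K.

ΔS = -493 J/K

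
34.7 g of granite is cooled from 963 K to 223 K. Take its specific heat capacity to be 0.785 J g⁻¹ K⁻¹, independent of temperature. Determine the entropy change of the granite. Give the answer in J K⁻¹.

ΔS = -39.8 J/K

ΔS = ∫dQ_rev/T = m c ln(T₂/T₁) = 34.7 × 0.785 × ln(223/963) = -39.8 J/K.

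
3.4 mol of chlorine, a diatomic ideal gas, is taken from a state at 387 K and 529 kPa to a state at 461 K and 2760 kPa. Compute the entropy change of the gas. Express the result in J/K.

ΔS = -29.4 J/K

ΔS = nC_p ln(T₂/T₁) − nR ln(P₂/P₁), with C_p = 7R/2 = 29.1 J mol⁻¹ K⁻¹ for a diatomic ideal gas.
ΔS = 3.4 × [29.1 × ln(461/387) − 8.314 × ln(2760/529)] = -29.4 J/K.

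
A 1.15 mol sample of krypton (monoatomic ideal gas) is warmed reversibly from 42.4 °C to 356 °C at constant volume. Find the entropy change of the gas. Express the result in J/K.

ΔS = 9.9 J/K

In kelvin: T₁ = 315.55 K, T₂ = 629.15 K. At constant volume, ΔS = nC_V ln(T₂/T₁) with C_V = 3R/2 = 12.47 J mol⁻¹ K⁻¹.
ΔS = 1.15 × 12.47 × ln(629.15/315.55) = 9.9 J/K.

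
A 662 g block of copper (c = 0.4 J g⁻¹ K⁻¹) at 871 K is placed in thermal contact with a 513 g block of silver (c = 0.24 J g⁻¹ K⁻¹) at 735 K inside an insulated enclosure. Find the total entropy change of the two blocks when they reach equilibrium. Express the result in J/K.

Energy balance: T_f = (m₁c₁T₁ + m₂c₂T₂)/(m₁c₁ + m₂c₂) = 827.84 K.
ΔS₁ = m₁c₁ ln(T_f/T₁) = 264.8 × ln(827.84/871) = -13.459 J/K.
ΔS₂ = m₂c₂ ln(T_f/T₂) = 123.12 × ln(827.84/735) = 14.644 J/K.
ΔS_total = -13.459 + 14.644 = 1.19 J/K.

ΔS_total = 1.19 J/K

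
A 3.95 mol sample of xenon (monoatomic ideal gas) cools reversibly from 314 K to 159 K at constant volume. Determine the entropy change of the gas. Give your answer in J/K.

ΔS = -33.5 J/K

At constant volume, ΔS = nC_V ln(T₂/T₁) with C_V = 3R/2 = 12.47 J mol⁻¹ K⁻¹.
ΔS = 3.95 × 12.47 × ln(159/314) = -33.5 J/K.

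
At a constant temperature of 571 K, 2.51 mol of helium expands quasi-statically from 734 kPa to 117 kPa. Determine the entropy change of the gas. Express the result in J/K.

ΔS_gas = 38.3 J/K

For an isothermal ideal gas ΔS_gas = nR ln(P₁/P₂) = 2.51 × 8.314 × ln(734/117) = 38.3 J/K.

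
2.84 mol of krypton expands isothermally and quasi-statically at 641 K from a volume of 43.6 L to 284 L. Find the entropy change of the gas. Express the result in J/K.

ΔS_gas = 44.2 J/K

For an isothermal ideal gas ΔS_gas = nR ln(V₂/V₁) = 2.84 × 8.314 × ln(284/43.6) = 44.2 J/K.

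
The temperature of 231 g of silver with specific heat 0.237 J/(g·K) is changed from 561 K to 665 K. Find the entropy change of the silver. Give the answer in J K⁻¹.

ΔS = ∫dQ_rev/T = m c ln(T₂/T₁) = 231 × 0.237 × ln(665/561) = 9.31 J/K.

ΔS = 9.31 J/K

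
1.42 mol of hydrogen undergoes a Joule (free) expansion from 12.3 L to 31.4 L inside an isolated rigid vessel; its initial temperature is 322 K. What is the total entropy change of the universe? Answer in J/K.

ΔS_universe = 11.1 J/K

No heat is exchanged and no work is done, so the ideal-gas temperature stays constant.
Entropy is a state function; using a reversible isothermal path, ΔS_gas = nR ln(V₂/V₁) = 1.42 × 8.314 × ln(31.4/12.3) = 11.1 J/K.
The insulated surroundings exchange no heat, so ΔS_surr = 0 and ΔS_universe = ΔS_gas.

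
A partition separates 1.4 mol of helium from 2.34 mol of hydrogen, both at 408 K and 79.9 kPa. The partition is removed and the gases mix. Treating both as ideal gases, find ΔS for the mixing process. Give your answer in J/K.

ΔS_mix = 20.6 J/K

Mole fractions: x_A = 1.4/3.74 = 0.374, x_B = 0.626.
ΔS_mix = −R(n_A ln x_A + n_B ln x_B) = −8.314 × (1.4 ln 0.374 + 2.34 ln 0.626) = 20.6 J/K.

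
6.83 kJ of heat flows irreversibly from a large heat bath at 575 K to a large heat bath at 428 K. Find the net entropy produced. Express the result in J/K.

ΔS_hot = −Q/T_H = −6830/575 = -11.88 J/K and ΔS_cold = +Q/T_C = 6830/428 = 15.96 J/K.
ΔS_total = -11.88 + 15.96 = 4.08 J/K, positive as the second law requires.

ΔS_total = 4.08 J/K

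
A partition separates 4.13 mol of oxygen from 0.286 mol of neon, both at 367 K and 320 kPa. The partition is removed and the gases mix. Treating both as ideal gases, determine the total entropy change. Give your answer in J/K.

Mole fractions: x_A = 4.13/4.42 = 0.935, x_B = 0.0648.
ΔS_mix = −R(n_A ln x_A + n_B ln x_B) = −8.314 × (4.13 ln 0.935 + 0.286 ln 0.0648) = 8.81 J/K.

ΔS_mix = 8.81 J/K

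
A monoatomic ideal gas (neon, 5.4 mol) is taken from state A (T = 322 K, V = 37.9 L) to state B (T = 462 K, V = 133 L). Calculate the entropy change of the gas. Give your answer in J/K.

ΔS = 80.7 J/K

Entropy is a state function: ΔS = nC_V ln(T₂/T₁) + nR ln(V₂/V₁), with C_V = 3R/2 = 12.47 J mol⁻¹ K⁻¹ for a monoatomic ideal gas.
ΔS = 5.4 × [12.47 × ln(462/322) + 8.314 × ln(133/37.9)] = 80.7 J/K.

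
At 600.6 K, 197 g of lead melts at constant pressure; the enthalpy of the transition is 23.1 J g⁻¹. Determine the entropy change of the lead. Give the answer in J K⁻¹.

ΔS = 7.58 J/K

Heat absorbed by the substance: Q = mL = 197 × 23.1 = 4550.7 J.
At constant T, ΔS = Q_rev/T = 4550.7 / 600.6 = 7.58 J/K.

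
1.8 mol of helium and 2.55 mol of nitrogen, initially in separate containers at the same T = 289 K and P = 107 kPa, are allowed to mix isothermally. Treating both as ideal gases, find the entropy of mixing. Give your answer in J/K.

ΔS_mix = 24.5 J/K

Mole fractions: x_A = 1.8/4.35 = 0.414, x_B = 0.586.
ΔS_mix = −R(n_A ln x_A + n_B ln x_B) = −8.314 × (1.8 ln 0.414 + 2.55 ln 0.586) = 24.5 J/K.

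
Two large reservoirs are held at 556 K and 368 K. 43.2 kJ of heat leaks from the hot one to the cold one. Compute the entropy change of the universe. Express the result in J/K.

ΔS_total = 39.7 J/K

ΔS_hot = −Q/T_H = −43200/556 = -77.7 J/K and ΔS_cold = +Q/T_C = 43200/368 = 117.4 J/K.
ΔS_total = -77.7 + 117.4 = 39.7 J/K, positive as the second law requires.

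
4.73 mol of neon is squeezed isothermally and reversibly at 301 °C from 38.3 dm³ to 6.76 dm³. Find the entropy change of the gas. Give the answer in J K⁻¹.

ΔS_gas = -68.2 J/K

For an isothermal ideal gas ΔS_gas = nR ln(V₂/V₁) = 4.73 × 8.314 × ln(6.76/38.3) = -68.2 J/K.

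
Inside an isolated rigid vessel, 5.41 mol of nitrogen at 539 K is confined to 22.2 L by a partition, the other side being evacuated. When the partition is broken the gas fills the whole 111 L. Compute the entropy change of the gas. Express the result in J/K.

ΔS_gas = 72.4 J/K

For an ideal gas in free expansion Q = 0 and W = 0, so T is unchanged.
Entropy is a state function; using a reversible isothermal path, ΔS_gas = nR ln(V₂/V₁) = 5.41 × 8.314 × ln(111/22.2) = 72.4 J/K.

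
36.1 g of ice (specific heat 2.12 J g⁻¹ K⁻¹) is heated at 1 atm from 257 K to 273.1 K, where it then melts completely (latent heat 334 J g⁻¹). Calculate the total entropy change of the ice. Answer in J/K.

Warming step: ΔS₁ = m c ln(T_tr/T_i) = 36.1 × 2.12 × ln(273.1/257) = 4.65 J/K.
Phase change: ΔS₂ = +mL/T_tr = 36.1 × 334 / 273.1 = 44.15 J/K.
ΔS_total = (4.65) + (44.15) = 48.8 J/K.

ΔS = 48.8 J/K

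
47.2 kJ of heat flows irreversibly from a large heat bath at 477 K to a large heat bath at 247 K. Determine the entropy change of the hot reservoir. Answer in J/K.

The hot reservoir loses heat Q, so ΔS_hot = −Q/T_H = −47200/477 = -99 J/K.

ΔS_hot = -99 J/K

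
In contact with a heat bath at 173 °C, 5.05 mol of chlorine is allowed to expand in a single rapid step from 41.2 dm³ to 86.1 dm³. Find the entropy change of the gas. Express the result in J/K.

Entropy is a state function, so ΔS_gas depends only on the end states.
For an isothermal ideal gas ΔS_gas = nR ln(V₂/V₁) = 5.05 × 8.314 × ln(86.1/41.2) = 30.9 J/K.

ΔS_gas = 30.9 J/K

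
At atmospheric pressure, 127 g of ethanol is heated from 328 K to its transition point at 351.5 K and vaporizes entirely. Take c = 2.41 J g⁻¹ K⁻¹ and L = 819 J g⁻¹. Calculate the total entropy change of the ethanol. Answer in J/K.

Warming step: ΔS₁ = m c ln(T_tr/T_i) = 127 × 2.41 × ln(351.5/328) = 21.18 J/K.
Phase change: ΔS₂ = +mL/T_tr = 127 × 819 / 351.5 = 295.9 J/K.
ΔS_total = (21.18) + (295.9) = 317 J/K.

ΔS = 317 J/K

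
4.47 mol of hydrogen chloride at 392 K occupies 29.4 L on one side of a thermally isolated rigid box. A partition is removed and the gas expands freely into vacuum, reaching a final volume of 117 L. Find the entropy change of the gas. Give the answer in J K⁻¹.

ΔS_gas = 51.3 J/K

For an ideal gas in free expansion Q = 0 and W = 0, so T is unchanged.
Entropy is a state function; using a reversible isothermal path, ΔS_gas = nR ln(V₂/V₁) = 4.47 × 8.314 × ln(117/29.4) = 51.3 J/K.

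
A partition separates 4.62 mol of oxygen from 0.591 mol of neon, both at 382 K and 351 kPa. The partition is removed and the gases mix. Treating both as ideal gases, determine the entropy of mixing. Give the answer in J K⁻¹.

Mole fractions: x_A = 4.62/5.21 = 0.887, x_B = 0.113.
ΔS_mix = −R(n_A ln x_A + n_B ln x_B) = −8.314 × (4.62 ln 0.887 + 0.591 ln 0.113) = 15.3 J/K.

ΔS_mix = 15.3 J/K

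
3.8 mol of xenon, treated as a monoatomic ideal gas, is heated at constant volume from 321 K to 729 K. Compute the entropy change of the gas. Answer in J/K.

ΔS = 38.9 J/K

At constant volume, ΔS = nC_V ln(T₂/T₁) with C_V = 3R/2 = 12.47 J mol⁻¹ K⁻¹.
ΔS = 3.8 × 12.47 × ln(729/321) = 38.9 J/K.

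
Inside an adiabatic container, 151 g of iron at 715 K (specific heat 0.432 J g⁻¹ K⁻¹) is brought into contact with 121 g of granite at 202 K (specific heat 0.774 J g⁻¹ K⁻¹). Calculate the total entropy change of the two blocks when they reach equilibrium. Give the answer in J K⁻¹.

Energy balance: T_f = (m₁c₁T₁ + m₂c₂T₂)/(m₁c₁ + m₂c₂) = 412.62 K.
ΔS₁ = m₁c₁ ln(T_f/T₁) = 65.232 × ln(412.62/715) = -35.86 J/K.
ΔS₂ = m₂c₂ ln(T_f/T₂) = 93.654 × ln(412.62/202) = 66.89 J/K.
ΔS_total = -35.86 + 66.89 = 31 J/K.

ΔS_total = 31 J/K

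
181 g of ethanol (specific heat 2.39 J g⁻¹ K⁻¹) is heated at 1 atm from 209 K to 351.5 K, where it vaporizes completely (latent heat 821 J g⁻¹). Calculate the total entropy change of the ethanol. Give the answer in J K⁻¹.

Warming step: ΔS₁ = m c ln(T_tr/T_i) = 181 × 2.39 × ln(351.5/209) = 224.9 J/K.
Phase change: ΔS₂ = +mL/T_tr = 181 × 821 / 351.5 = 422.8 J/K.
ΔS_total = (224.9) + (422.8) = 648 J/K.

ΔS = 648 J/K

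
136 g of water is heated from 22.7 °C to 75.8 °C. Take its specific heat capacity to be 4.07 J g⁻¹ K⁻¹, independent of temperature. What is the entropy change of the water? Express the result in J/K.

In kelvin: T₁ = 295.85 K, T₂ = 348.95 K. ΔS = ∫dQ_rev/T = m c ln(T₂/T₁) = 136 × 4.07 × ln(348.95/295.85) = 91.4 J/K.

ΔS = 91.4 J/K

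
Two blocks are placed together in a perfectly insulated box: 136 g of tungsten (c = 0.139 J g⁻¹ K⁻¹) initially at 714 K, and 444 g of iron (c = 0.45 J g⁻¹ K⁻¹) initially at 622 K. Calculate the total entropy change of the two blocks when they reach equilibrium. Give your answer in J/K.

ΔS_total = 0.171 J/K

Energy balance: T_f = (m₁c₁T₁ + m₂c₂T₂)/(m₁c₁ + m₂c₂) = 629.95 K.
ΔS₁ = m₁c₁ ln(T_f/T₁) = 18.904 × ln(629.95/714) = -2.3675 J/K.
ΔS₂ = m₂c₂ ln(T_f/T₂) = 199.8 × ln(629.95/622) = 2.5382 J/K.
ΔS_total = -2.3675 + 2.5382 = 0.171 J/K.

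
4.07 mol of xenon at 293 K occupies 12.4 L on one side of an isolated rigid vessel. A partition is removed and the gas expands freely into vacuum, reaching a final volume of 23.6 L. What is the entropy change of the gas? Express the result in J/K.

ΔS_gas = 21.8 J/K

For an ideal gas in free expansion Q = 0 and W = 0, so T is unchanged.
Entropy is a state function; using a reversible isothermal path, ΔS_gas = nR ln(V₂/V₁) = 4.07 × 8.314 × ln(23.6/12.4) = 21.8 J/K.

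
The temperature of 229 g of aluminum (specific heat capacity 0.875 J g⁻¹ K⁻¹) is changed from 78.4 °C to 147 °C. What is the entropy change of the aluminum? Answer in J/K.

ΔS = 35.7 J/K

In kelvin: T₁ = 351.55 K, T₂ = 420.15 K. ΔS = ∫dQ_rev/T = m c ln(T₂/T₁) = 229 × 0.875 × ln(420.15/351.55) = 35.7 J/K.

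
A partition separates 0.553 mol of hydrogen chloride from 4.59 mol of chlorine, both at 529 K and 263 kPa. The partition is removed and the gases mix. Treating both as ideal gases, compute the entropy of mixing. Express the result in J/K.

Mole fractions: x_A = 0.553/5.14 = 0.108, x_B = 0.892.
ΔS_mix = −R(n_A ln x_A + n_B ln x_B) = −8.314 × (0.553 ln 0.108 + 4.59 ln 0.892) = 14.6 J/K.

ΔS_mix = 14.6 J/K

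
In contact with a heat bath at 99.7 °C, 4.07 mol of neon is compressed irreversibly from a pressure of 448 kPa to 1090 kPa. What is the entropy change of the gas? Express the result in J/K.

Entropy is a state function, so ΔS_gas depends only on the end states.
For an isothermal ideal gas ΔS_gas = nR ln(P₁/P₂) = 4.07 × 8.314 × ln(448/1090) = -30.1 J/K.

ΔS_gas = -30.1 J/K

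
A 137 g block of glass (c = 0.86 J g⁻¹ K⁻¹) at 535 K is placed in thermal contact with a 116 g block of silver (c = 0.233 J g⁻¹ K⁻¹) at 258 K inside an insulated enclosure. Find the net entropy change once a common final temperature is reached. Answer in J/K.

ΔS_total = 4.99 J/K

Energy balance: T_f = (m₁c₁T₁ + m₂c₂T₂)/(m₁c₁ + m₂c₂) = 483.31 K.
ΔS₁ = m₁c₁ ln(T_f/T₁) = 117.82 × ln(483.31/535) = -11.9708 J/K.
ΔS₂ = m₂c₂ ln(T_f/T₂) = 27.028 × ln(483.31/258) = 16.9656 J/K.
ΔS_total = -11.9708 + 16.9656 = 4.99 J/K.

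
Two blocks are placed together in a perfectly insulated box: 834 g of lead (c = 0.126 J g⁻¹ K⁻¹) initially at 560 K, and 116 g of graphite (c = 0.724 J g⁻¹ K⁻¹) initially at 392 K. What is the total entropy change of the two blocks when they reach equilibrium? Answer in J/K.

Energy balance: T_f = (m₁c₁T₁ + m₂c₂T₂)/(m₁c₁ + m₂c₂) = 485.37 K.
ΔS₁ = m₁c₁ ln(T_f/T₁) = 105.084 × ln(485.37/560) = -15.0287 J/K.
ΔS₂ = m₂c₂ ln(T_f/T₂) = 83.984 × ln(485.37/392) = 17.9439 J/K.
ΔS_total = -15.0287 + 17.9439 = 2.92 J/K.

ΔS_total = 2.92 J/K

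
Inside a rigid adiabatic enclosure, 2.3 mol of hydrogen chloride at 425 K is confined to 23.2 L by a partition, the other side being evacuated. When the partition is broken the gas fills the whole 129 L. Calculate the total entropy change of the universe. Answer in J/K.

ΔS_universe = 32.8 J/K

No heat is exchanged and no work is done, so the ideal-gas temperature stays constant.
Entropy is a state function; using a reversible isothermal path, ΔS_gas = nR ln(V₂/V₁) = 2.3 × 8.314 × ln(129/23.2) = 32.8 J/K.
The insulated surroundings exchange no heat, so ΔS_surr = 0 and ΔS_universe = ΔS_gas.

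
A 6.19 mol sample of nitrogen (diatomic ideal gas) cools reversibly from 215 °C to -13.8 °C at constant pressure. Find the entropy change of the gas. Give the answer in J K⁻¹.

ΔS = -114 J/K

In kelvin: T₁ = 488.15 K, T₂ = 259.35 K. At constant pressure, ΔS = nC_p ln(T₂/T₁) with C_p = 7R/2 = 29.1 J mol⁻¹ K⁻¹.
ΔS = 6.19 × 29.1 × ln(259.35/488.15) = -114 J/K.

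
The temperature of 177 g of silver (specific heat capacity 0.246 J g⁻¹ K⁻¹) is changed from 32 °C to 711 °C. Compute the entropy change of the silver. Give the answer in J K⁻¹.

ΔS = 51 J/K

In kelvin: T₁ = 305.15 K, T₂ = 984.15 K. ΔS = ∫dQ_rev/T = m c ln(T₂/T₁) = 177 × 0.246 × ln(984.15/305.15) = 51 J/K.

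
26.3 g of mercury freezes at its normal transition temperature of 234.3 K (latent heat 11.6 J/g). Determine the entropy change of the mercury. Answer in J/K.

ΔS = -1.3 J/K

Heat released by the substance: Q = −mL = −26.3 × 11.6 = −305.08 J.
At constant T, ΔS = Q_rev/T = −305.08 / 234.3 = -1.3 J/K.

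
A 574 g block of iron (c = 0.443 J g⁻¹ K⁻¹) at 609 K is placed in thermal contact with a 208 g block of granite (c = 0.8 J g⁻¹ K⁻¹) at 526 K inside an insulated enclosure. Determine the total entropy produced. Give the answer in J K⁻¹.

ΔS_total = 1.07 J/K

Energy balance: T_f = (m₁c₁T₁ + m₂c₂T₂)/(m₁c₁ + m₂c₂) = 576.17 K.
ΔS₁ = m₁c₁ ln(T_f/T₁) = 254.282 × ln(576.17/609) = -14.09 J/K.
ΔS₂ = m₂c₂ ln(T_f/T₂) = 166.4 × ln(576.17/526) = 15.16 J/K.
ΔS_total = -14.09 + 15.16 = 1.07 J/K.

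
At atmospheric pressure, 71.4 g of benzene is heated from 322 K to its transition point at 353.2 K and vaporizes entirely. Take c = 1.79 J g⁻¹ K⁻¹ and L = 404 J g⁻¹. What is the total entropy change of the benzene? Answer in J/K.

Warming step: ΔS₁ = m c ln(T_tr/T_i) = 71.4 × 1.79 × ln(353.2/322) = 11.82 J/K.
Phase change: ΔS₂ = +mL/T_tr = 71.4 × 404 / 353.2 = 81.67 J/K.
ΔS_total = (11.82) + (81.67) = 93.5 J/K.

ΔS = 93.5 J/K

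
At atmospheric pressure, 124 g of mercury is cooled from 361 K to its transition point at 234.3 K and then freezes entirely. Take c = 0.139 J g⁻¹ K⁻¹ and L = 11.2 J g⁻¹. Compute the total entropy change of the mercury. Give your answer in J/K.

Cooling step: ΔS₁ = m c ln(T_tr/T_i) = 124 × 0.139 × ln(234.3/361) = -7.451 J/K.
Phase change: ΔS₂ = −mL/T_tr = −124 × 11.2 / 234.3 = -5.927 J/K.
ΔS_total = (-7.451) + (-5.927) = -13.4 J/K.

ΔS = -13.4 J/K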